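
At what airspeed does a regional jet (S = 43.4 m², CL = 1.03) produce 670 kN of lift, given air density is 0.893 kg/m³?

L = ½ρv²S·CL ⇒ v = √(2L/(ρ·S·CL))
v = √(2 × 6.7×10^5 / (0.893 × 43.4 × 1.03)) = √33570 = 183 m/s

v = 183 m/s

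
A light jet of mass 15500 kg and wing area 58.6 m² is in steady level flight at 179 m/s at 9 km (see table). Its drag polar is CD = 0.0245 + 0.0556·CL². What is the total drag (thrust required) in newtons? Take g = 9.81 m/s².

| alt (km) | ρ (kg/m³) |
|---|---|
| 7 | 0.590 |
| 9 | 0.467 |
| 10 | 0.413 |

D = 13700 N

At 9 km, from the table: ρ = 0.467 kg/m³.
Weight W = mg = 15500 × 9.81 = 1.5206×10^5 N; in level flight L = W.
Dynamic pressure q = 0.5 × 0.467 × 179² = 7482 Pa.
CL = W/(q·S) = 1.5206×10^5 / (7482 × 58.6) = 0.3468.
CD = 0.0245 + 0.0556 × 0.3468² = 0.03119.
D = q·S·CD = 7482 × 58.6 × 0.03119 = 13670 N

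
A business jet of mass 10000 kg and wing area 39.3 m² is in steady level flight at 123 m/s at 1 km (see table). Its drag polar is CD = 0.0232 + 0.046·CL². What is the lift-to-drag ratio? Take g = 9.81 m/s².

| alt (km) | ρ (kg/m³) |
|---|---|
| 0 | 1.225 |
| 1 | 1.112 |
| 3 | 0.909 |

L/D = 10.9

At 1 km, from the table: ρ = 1.112 kg/m³.
In steady level flight, lift balances weight: W = mg = 10000 × 9.81 = 98100 N.
Dynamic pressure q = 0.5 × 1.112 × 123² = 8412 Pa.
Required CL = L/(qS) = 98100/(8412·39.3) = 0.2968.
CD = 0.0232 + 0.046 × 0.2968² = 0.02725.
L/D = CL/CD = 0.2968 / 0.02725 = 10.9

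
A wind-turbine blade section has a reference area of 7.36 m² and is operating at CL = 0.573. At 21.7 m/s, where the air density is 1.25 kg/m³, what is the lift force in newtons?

L = 1240 N

Dynamic pressure q = ½ρv² = ½ × 1.25 × 21.7² = 294.3 Pa.
L = q·S·CL = 294.3 × 7.36 × 0.573 = 1240 N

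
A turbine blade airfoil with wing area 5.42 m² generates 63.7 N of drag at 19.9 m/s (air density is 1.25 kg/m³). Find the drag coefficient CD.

From D = ½ρv²S·CD, rearranging gives CD = 2D/(ρv²S).
CD = 2 × 63.7 / (1.25 × 19.9² × 5.42) = 0.0475

CD = 0.0475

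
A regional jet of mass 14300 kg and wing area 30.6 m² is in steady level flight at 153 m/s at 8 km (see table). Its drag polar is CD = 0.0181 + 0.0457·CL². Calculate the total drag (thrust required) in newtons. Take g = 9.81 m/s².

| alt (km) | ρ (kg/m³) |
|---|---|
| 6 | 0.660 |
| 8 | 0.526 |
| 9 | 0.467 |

D = 8180 N

At 8 km, from the table: ρ = 0.526 kg/m³.
In steady level flight, lift balances weight: W = mg = 14300 × 9.81 = 1.4028×10^5 N.
q = ½ρv² = ½ × 0.526 × 153² = 6157 Pa.
CL = 2W/(ρv²S) = 2×1.4028×10^5/(0.526×153²×30.6) = 0.7446.
CD = 0.0181 + 0.0457 × 0.7446² = 0.04344.
D = q·S·CD = 6157 × 30.6 × 0.04344 = 8184 N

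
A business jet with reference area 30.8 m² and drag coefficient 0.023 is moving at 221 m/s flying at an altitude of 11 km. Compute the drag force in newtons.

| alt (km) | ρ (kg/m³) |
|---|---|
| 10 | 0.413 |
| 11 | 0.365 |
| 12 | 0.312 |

D = 6310 N

At 11 km, from the table: ρ = 0.365 kg/m³.
D = ½ρv²S·CD = ½ × 0.365 × 221² × 30.8 × 0.023 = 6310 N ≈ 6.31 kN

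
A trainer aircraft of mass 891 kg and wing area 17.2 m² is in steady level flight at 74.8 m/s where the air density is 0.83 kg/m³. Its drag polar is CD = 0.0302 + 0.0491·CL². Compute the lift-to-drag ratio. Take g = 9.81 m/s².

L/D = 6.72

Level flight ⇒ L = W = m·g = 891 × 9.81 = 8740.7 N.
q = ½ρv² = ½ × 0.83 × 74.8² = 2322 Pa.
Required CL = L/(qS) = 8740.7/(2322·17.2) = 0.2189.
CD = 0.0302 + 0.0491 × 0.2189² = 0.03255.
L/D = CL/CD = 0.2189 / 0.03255 = 6.72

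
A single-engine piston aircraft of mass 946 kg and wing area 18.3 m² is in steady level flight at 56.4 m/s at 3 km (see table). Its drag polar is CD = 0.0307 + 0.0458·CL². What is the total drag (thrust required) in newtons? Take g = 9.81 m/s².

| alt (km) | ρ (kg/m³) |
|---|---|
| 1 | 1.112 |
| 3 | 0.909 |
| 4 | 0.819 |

At 3 km, from the table: ρ = 0.909 kg/m³.
In steady level flight, lift balances weight: W = mg = 946 × 9.81 = 9280.3 N.
q = ½ρv² = ½ × 0.909 × 56.4² = 1446 Pa.
CL = 2W/(ρv²S) = 2×9280.3/(0.909×56.4²×18.3) = 0.3508.
CD = 0.0307 + 0.0458 × 0.3508² = 0.03634.
D = q·S·CD = 1446 × 18.3 × 0.03634 = 961.3 N

D = 961 N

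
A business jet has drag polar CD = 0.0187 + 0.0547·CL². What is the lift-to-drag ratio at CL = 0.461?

CD = 0.0187 + 0.0547 × 0.461² = 0.03032
L/D = CL/CD = 0.461 / 0.03032 = 15.2

L/D = 15.2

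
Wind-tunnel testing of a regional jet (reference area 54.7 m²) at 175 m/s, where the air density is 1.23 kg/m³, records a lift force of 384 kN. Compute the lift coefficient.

From L = ½ρv²S·CL, rearranging gives CL = 2L/(ρv²S).
CL = 2 × 3.84×10^5 / (1.23 × 175² × 54.7) = 0.373

CL = 0.373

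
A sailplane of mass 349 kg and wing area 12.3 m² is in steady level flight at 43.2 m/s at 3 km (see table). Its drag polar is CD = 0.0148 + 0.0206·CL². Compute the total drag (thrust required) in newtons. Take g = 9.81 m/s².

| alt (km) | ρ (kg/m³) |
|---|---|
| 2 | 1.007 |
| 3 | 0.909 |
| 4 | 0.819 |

At 3 km, from the table: ρ = 0.909 kg/m³.
Level flight ⇒ L = W = m·g = 349 × 9.81 = 3423.7 N.
q = ½ρv² = ½ × 0.909 × 43.2² = 848.2 Pa.
CL = 2W/(ρv²S) = 2×3423.7/(0.909×43.2²×12.3) = 0.3282.
CD = 0.0148 + 0.0206 × 0.3282² = 0.01702.
D = q·S·CD = 848.2 × 12.3 × 0.01702 = 177.6 N

D = 178 N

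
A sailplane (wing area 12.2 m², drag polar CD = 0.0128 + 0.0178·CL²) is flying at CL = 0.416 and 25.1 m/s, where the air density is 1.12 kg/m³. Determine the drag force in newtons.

CD = 0.0128 + 0.0178 × 0.416² = 0.01588
D = ½ρv²S·CD = ½ × 1.12 × 25.1² × 12.2 × 0.01588 = 68.4 N

D = 68.4 N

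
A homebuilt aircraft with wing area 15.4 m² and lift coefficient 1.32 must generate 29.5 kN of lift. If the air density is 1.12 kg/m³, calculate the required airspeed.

v = 50.9 m/s

L = ½ρv²S·CL ⇒ v = √(2L/(ρ·S·CL))
v = √(2 × 29500 / (1.12 × 15.4 × 1.32)) = √2591 = 50.9 m/s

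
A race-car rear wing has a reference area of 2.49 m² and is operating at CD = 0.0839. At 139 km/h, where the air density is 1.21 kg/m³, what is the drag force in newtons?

Convert speed: v = 139 km/h ÷ 3.6 = 38.61 m/s.
D = ½ρv²S·CD = ½ × 1.21 × 38.61² × 2.49 × 0.0839 = 188 N

D = 188 N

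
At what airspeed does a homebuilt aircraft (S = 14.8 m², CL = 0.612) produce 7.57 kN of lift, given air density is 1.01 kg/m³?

L = ½ρv²S·CL ⇒ v = √(2L/(ρ·S·CL))
v = √(2 × 7570 / (1.01 × 14.8 × 0.612)) = √1655 = 40.7 m/s

v = 40.7 m/s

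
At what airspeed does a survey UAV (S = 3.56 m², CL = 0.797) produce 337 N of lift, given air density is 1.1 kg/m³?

v = 14.7 m/s

L = ½ρv²S·CL ⇒ v = √(2L/(ρ·S·CL))
v = √(2 × 337 / (1.1 × 3.56 × 0.797)) = √216 = 14.7 m/s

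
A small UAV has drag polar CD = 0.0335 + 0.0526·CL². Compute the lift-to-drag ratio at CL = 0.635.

L/D = 11.6

CD = 0.0335 + 0.0526 × 0.635² = 0.05471
L/D = CL/CD = 0.635 / 0.05471 = 11.6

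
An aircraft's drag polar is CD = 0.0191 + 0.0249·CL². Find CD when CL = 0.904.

CD = 0.0191 + 0.0249 × 0.904² = 0.0191 + 0.02035 = 0.0394

CD = 0.0394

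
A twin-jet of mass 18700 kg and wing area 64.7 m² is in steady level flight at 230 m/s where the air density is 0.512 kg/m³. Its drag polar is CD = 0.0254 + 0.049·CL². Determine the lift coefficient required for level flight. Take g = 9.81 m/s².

CL = 0.209

Level flight ⇒ L = W = m·g = 18700 × 9.81 = 1.8345×10^5 N.
q = ½ρv² = ½ × 0.512 × 230² = 13540 Pa.
CL = W/(q·S) = 1.8345×10^5 / (13540 × 64.7) = 0.2094.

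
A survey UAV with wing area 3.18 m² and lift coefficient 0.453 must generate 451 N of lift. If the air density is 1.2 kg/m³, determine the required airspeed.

L = ½ρv²S·CL ⇒ v = √(2L/(ρ·S·CL))
v = √(2 × 451 / (1.2 × 3.18 × 0.453)) = √521.8 = 22.8 m/s

v = 22.8 m/s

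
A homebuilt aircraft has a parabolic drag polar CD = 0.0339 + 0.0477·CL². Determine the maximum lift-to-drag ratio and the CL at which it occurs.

For CD = CD0 + K·CL², (L/D)max occurs at CL* = √(CD0/K) and equals 1/(2√(K·CD0)).
(L/D)max = 1/(2√(0.0477 × 0.0339)) = 1/(2 × 0.04021) = 12.4
CL* = √(0.0339/0.0477) = 0.843

(L/D)max = 12.4, at CL = 0.843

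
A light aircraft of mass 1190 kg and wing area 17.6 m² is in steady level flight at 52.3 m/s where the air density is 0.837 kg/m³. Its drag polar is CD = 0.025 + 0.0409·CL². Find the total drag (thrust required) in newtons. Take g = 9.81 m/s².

In steady level flight, lift balances weight: W = mg = 1190 × 9.81 = 11674 N.
q = ½ρv² = ½ × 0.837 × 52.3² = 1145 Pa.
CL = W/(q·S) = 11674 / (1145 × 17.6) = 0.5794.
CD = 0.025 + 0.0409 × 0.5794² = 0.03873.
D = q·S·CD = 1145 × 17.6 × 0.03873 = 780.3 N

D = 780 N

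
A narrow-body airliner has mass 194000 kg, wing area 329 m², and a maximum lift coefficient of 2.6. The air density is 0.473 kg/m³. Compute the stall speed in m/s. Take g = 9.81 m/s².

V_stall = 97 m/s

Stall occurs when L = W at CL,max. W = mg = 194000 × 9.81 = 1.903×10^6 N.
From L = ½ρV²S·CL,max = W: V_stall = √(2W/(ρSCL,max)) = √(2·1.903×10^6/(0.473·329·2.6))
V_stall = √9407 = 97 m/s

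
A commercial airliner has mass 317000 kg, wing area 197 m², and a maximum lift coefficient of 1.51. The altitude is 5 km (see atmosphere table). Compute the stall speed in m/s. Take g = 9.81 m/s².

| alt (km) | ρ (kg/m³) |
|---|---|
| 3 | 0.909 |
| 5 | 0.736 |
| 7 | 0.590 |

At 5 km, from the table: ρ = 0.736 kg/m³.
Weight W = mg = 317000 × 9.81 = 3.11×10^6 N.
From L = ½ρV²S·CL,max = W: V_stall = √(2W/(ρSCL,max)) = √(2·3.11×10^6/(0.736·197·1.51))
V_stall = √28410 = 169 m/s

V_stall = 169 m/s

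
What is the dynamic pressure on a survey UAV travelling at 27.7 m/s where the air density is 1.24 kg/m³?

q = ½ρv² = ½ × 1.24 × 27.7² = 476 Pa

q = 476 Pa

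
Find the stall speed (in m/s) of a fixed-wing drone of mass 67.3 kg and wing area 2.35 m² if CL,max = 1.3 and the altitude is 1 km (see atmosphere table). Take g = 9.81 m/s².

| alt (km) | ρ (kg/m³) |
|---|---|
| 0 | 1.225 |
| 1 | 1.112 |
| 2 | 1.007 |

At 1 km, from the table: ρ = 1.112 kg/m³.
At stall, lift equals weight: L = W = m·g = 67.3 × 9.81 = 660.2 N.
V_stall = √(2W/(ρ·S·CL,max)) = √(2 × 660.2 / (1.112 × 2.35 × 1.3))
V_stall = √388.7 = 19.7 m/s

V_stall = 19.7 m/s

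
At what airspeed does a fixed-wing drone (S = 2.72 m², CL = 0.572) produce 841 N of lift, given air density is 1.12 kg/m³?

v = 31.1 m/s

L = ½ρv²S·CL ⇒ v = √(2L/(ρ·S·CL))
v = √(2 × 841 / (1.12 × 2.72 × 0.572)) = √965.3 = 31.1 m/s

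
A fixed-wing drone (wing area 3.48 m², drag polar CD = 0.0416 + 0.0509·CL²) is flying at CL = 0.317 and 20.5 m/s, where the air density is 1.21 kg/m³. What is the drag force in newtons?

D = 41.3 N

CD = 0.0416 + 0.0509 × 0.317² = 0.04671
D = ½ρv²S·CD = ½ × 1.21 × 20.5² × 3.48 × 0.04671 = 41.3 N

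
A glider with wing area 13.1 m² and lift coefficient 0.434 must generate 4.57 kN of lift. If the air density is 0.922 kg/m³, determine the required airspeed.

v = 41.8 m/s

L = ½ρv²S·CL ⇒ v = √(2L/(ρ·S·CL))
v = √(2 × 4570 / (0.922 × 13.1 × 0.434)) = √1744 = 41.8 m/s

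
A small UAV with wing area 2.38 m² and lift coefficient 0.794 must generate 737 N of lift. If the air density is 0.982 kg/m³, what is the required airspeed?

L = ½ρv²S·CL ⇒ v = √(2L/(ρ·S·CL))
v = √(2 × 737 / (0.982 × 2.38 × 0.794)) = √794.3 = 28.2 m/s

v = 28.2 m/s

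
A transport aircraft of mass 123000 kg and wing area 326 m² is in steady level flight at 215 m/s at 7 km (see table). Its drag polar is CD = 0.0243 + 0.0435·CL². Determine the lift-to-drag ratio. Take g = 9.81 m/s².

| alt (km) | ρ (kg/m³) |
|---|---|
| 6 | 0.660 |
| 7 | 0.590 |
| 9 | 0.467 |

L/D = 9.87

At 7 km, from the table: ρ = 0.590 kg/m³.
In steady level flight, lift balances weight: W = mg = 123000 × 9.81 = 1.2066×10^6 N.
q = ½ρv² = ½ × 0.59 × 215² = 13640 Pa.
Required CL = L/(qS) = 1.2066×10^6/(13640·326) = 0.2714.
CD = 0.0243 + 0.0435 × 0.2714² = 0.0275.
L/D = CL/CD = 0.2714 / 0.0275 = 9.87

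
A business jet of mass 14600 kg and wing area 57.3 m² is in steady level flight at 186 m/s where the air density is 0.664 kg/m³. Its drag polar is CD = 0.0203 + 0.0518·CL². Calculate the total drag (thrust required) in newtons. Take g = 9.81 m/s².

D = 15000 N

Weight W = mg = 14600 × 9.81 = 1.4323×10^5 N; in level flight L = W.
q = ½ρv² = ½ × 0.664 × 186² = 11490 Pa.
CL = W/(q·S) = 1.4323×10^5 / (11490 × 57.3) = 0.2176.
CD = 0.0203 + 0.0518 × 0.2176² = 0.02275.
D = q·S·CD = 11490 × 57.3 × 0.02275 = 14970 N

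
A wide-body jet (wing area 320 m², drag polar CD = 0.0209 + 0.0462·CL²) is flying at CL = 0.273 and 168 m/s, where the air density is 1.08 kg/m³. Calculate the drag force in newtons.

CD = 0.0209 + 0.0462 × 0.273² = 0.02434
D = ½ρv²S·CD = ½ × 1.08 × 168² × 320 × 0.02434 = 1.19×10^5 N

D = 1.19×10^5 N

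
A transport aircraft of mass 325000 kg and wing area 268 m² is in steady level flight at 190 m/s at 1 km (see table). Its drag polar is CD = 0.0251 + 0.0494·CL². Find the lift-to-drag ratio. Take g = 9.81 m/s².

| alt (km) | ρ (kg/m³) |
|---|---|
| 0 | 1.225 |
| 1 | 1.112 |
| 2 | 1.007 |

At 1 km, from the table: ρ = 1.112 kg/m³.
Level flight ⇒ L = W = m·g = 325000 × 9.81 = 3.1882×10^6 N.
Dynamic pressure q = 0.5 × 1.112 × 190² = 20070 Pa.
CL = 2W/(ρv²S) = 2×3.1882×10^6/(1.112×190²×268) = 0.5927.
CD = 0.0251 + 0.0494 × 0.5927² = 0.04245.
L/D = CL/CD = 0.5927 / 0.04245 = 14

L/D = 14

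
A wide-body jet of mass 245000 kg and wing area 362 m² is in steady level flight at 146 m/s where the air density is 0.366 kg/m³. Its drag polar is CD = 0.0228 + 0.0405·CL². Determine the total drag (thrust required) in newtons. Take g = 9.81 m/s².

Weight W = mg = 245000 × 9.81 = 2.4034×10^6 N; in level flight L = W.
q = ½ρv² = ½ × 0.366 × 146² = 3901 Pa.
CL = W/(q·S) = 2.4034×10^6 / (3901 × 362) = 1.702.
CD = 0.0228 + 0.0405 × 1.702² = 0.1401.
D = q·S·CD = 3901 × 362 × 0.1401 = 1.979×10^5 N

D = 1.98×10^5 N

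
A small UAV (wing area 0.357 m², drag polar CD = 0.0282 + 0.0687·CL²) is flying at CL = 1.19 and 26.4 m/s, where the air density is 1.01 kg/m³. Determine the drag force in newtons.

CD = 0.0282 + 0.0687 × 1.19² = 0.1255
D = ½ρv²S·CD = ½ × 1.01 × 26.4² × 0.357 × 0.1255 = 15.8 N

D = 15.8 N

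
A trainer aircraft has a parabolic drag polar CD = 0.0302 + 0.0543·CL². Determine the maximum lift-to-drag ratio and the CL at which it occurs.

(L/D)max = 12.3, at CL = 0.746

For CD = CD0 + K·CL², (L/D)max occurs at CL* = √(CD0/K) and equals 1/(2√(K·CD0)).
(L/D)max = 1/(2√(0.0543 × 0.0302)) = 1/(2 × 0.0405) = 12.3
CL* = √(0.0302/0.0543) = 0.746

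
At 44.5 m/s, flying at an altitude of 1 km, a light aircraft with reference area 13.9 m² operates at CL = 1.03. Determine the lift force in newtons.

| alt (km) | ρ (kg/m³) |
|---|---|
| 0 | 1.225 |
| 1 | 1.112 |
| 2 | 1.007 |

At 1 km, from the table: ρ = 1.112 kg/m³.
L = ½ρv²S·CL = ½ × 1.112 × 44.5² × 13.9 × 1.03 = 15800 N ≈ 15.8 kN

L = 15800 N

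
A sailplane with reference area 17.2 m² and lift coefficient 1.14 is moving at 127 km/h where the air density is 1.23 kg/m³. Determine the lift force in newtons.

Convert speed: v = 127 km/h ÷ 3.6 = 35.28 m/s.
Dynamic pressure q = ½ρv² = ½ × 1.23 × 35.28² = 765.4 Pa.
L = q·S·CL = 765.4 × 17.2 × 1.14 = 15000 N ≈ 15 kN

L = 15000 N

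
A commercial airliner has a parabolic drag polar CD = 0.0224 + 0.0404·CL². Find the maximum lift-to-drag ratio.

(L/D)max = 16.6

For CD = CD0 + K·CL², (L/D)max occurs at CL* = √(CD0/K) and equals 1/(2√(K·CD0)).
(L/D)max = 1/(2√(0.0404 × 0.0224)) = 1/(2 × 0.03008) = 16.6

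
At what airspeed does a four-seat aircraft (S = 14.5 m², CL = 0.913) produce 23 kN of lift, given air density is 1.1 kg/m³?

L = ½ρv²S·CL ⇒ v = √(2L/(ρ·S·CL))
v = √(2 × 23000 / (1.1 × 14.5 × 0.913)) = √3159 = 56.2 m/s

v = 56.2 m/s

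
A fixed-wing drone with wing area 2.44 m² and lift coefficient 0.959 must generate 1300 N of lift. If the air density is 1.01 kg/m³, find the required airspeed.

v = 33.2 m/s

L = ½ρv²S·CL ⇒ v = √(2L/(ρ·S·CL))
v = √(2 × 1300 / (1.01 × 2.44 × 0.959)) = √1100 = 33.2 m/s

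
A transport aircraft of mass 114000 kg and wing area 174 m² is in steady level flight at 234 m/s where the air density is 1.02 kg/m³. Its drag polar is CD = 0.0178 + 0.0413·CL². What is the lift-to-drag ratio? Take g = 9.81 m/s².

L/D = 11.5

Level flight ⇒ L = W = m·g = 114000 × 9.81 = 1.1183×10^6 N.
q = ½ρv² = ½ × 1.02 × 234² = 27930 Pa.
CL = W/(q·S) = 1.1183×10^6 / (27930 × 174) = 0.2302.
CD = 0.0178 + 0.0413 × 0.2302² = 0.01999.
L/D = CL/CD = 0.2302 / 0.01999 = 11.5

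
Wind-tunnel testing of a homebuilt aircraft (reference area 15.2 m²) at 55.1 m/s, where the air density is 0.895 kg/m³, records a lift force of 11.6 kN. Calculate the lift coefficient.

From L = ½ρv²S·CL, rearranging gives CL = 2L/(ρv²S).
CL = 2 × 11600 / (0.895 × 55.1² × 15.2) = 0.562

CL = 0.562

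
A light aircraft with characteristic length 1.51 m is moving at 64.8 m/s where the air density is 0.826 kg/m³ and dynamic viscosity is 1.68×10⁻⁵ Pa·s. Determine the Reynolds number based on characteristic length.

Re = ρ·v·c/μ = 0.826 × 64.8 × 1.51 / (1.68×10⁻⁵) = 4.81×10^6

Re = 4.81×10^6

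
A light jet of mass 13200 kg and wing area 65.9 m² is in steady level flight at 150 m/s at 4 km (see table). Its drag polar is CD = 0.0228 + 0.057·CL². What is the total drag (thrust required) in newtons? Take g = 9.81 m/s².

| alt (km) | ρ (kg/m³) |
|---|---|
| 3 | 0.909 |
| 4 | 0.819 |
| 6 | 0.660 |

D = 15400 N

At 4 km, from the table: ρ = 0.819 kg/m³.
Weight W = mg = 13200 × 9.81 = 1.2949×10^5 N; in level flight L = W.
Dynamic pressure q = 0.5 × 0.819 × 150² = 9214 Pa.
Required CL = L/(qS) = 1.2949×10^5/(9214·65.9) = 0.2133.
CD = 0.0228 + 0.057 × 0.2133² = 0.02539.
D = q·S·CD = 9214 × 65.9 × 0.02539 = 15420 N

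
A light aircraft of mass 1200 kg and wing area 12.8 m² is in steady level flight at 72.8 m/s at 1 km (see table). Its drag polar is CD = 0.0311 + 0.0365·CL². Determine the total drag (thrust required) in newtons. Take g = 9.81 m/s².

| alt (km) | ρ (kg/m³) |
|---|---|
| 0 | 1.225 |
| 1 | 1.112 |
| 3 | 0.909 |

At 1 km, from the table: ρ = 1.112 kg/m³.
Level flight ⇒ L = W = m·g = 1200 × 9.81 = 11772 N.
Dynamic pressure q = 0.5 × 1.112 × 72.8² = 2947 Pa.
Required CL = L/(qS) = 11772/(2947·12.8) = 0.3121.
CD = 0.0311 + 0.0365 × 0.3121² = 0.03466.
D = q·S·CD = 2947 × 12.8 × 0.03466 = 1307 N

D = 1310 N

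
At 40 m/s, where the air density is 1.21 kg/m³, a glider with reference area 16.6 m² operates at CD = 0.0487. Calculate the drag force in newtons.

D = ½ρv²S·CD = ½ × 1.21 × 40² × 16.6 × 0.0487 = 783 N

D = 783 N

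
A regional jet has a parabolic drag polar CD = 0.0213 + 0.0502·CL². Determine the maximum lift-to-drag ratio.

For CD = CD0 + K·CL², (L/D)max occurs at CL* = √(CD0/K) and equals 1/(2√(K·CD0)).
(L/D)max = 1/(2√(0.0502 × 0.0213)) = 1/(2 × 0.0327) = 15.3

(L/D)max = 15.3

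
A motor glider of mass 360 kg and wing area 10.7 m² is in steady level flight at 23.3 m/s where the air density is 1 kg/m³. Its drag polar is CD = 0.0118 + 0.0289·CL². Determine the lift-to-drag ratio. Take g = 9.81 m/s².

L/D = 22.3

Weight W = mg = 360 × 9.81 = 3531.6 N; in level flight L = W.
Dynamic pressure q = 0.5 × 1 × 23.3² = 271.4 Pa.
CL = 2W/(ρv²S) = 2×3531.6/(1×23.3²×10.7) = 1.216.
CD = 0.0118 + 0.0289 × 1.216² = 0.05453.
L/D = CL/CD = 1.216 / 0.05453 = 22.3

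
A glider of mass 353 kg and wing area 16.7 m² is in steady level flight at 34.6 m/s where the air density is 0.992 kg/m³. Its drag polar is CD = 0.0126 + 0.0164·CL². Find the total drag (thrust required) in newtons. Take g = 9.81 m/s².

D = 145 N

Level flight ⇒ L = W = m·g = 353 × 9.81 = 3462.9 N.
Dynamic pressure q = 0.5 × 0.992 × 34.6² = 593.8 Pa.
CL = 2W/(ρv²S) = 2×3462.9/(0.992×34.6²×16.7) = 0.3492.
CD = 0.0126 + 0.0164 × 0.3492² = 0.0146.
D = q·S·CD = 593.8 × 16.7 × 0.0146 = 144.8 N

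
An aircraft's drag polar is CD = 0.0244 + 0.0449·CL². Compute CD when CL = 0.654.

CD = 0.0244 + 0.0449 × 0.654² = 0.0244 + 0.0192 = 0.0436

CD = 0.0436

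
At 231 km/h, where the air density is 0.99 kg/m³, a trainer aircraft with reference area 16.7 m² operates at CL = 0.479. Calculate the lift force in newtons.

L = 16300 N

Convert speed: v = 231 km/h ÷ 3.6 = 64.17 m/s.
Dynamic pressure q = ½ρv² = ½ × 0.99 × 64.17² = 2038 Pa.
L = q·S·CL = 2038 × 16.7 × 0.479 = 16300 N ≈ 16.3 kN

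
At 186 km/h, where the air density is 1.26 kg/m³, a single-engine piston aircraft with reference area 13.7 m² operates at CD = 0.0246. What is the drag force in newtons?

D = 567 N

Convert speed: v = 186 km/h ÷ 3.6 = 51.67 m/s.
D = ½ρv²S·CD = ½ × 1.26 × 51.67² × 13.7 × 0.0246 = 567 N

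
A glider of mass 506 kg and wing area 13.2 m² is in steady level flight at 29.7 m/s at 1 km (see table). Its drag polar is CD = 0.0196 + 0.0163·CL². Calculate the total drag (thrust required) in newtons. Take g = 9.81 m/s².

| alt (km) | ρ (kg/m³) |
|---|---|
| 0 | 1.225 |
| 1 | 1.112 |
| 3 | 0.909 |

At 1 km, from the table: ρ = 1.112 kg/m³.
Level flight ⇒ L = W = m·g = 506 × 9.81 = 4963.9 N.
Dynamic pressure q = 0.5 × 1.112 × 29.7² = 490.4 Pa.
Required CL = L/(qS) = 4963.9/(490.4·13.2) = 0.7668.
CD = 0.0196 + 0.0163 × 0.7668² = 0.02918.
D = q·S·CD = 490.4 × 13.2 × 0.02918 = 188.9 N

D = 189 N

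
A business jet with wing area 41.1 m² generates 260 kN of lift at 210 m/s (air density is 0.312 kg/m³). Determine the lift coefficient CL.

From L = ½ρv²S·CL, rearranging gives CL = 2L/(ρv²S).
CL = 2 × 2.6×10^5 / (0.312 × 210² × 41.1) = 0.92

CL = 0.92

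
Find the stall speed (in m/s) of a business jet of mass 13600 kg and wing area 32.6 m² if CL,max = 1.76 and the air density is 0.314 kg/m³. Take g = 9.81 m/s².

V_stall = 122 m/s

Weight W = mg = 13600 × 9.81 = 1.334×10^5 N.
From L = ½ρV²S·CL,max = W: V_stall = √(2W/(ρSCL,max)) = √(2·1.334×10^5/(0.314·32.6·1.76))
V_stall = √14810 = 122 m/s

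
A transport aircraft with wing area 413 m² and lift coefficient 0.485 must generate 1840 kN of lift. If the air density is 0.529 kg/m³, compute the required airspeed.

v = 186 m/s

L = ½ρv²S·CL ⇒ v = √(2L/(ρ·S·CL))
v = √(2 × 1.84×10^6 / (0.529 × 413 × 0.485)) = √34730 = 186 m/s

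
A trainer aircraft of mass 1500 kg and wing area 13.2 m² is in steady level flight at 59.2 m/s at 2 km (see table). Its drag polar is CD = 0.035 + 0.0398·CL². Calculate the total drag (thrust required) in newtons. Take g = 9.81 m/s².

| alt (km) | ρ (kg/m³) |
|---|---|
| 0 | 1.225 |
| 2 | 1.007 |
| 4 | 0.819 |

At 2 km, from the table: ρ = 1.007 kg/m³.
Level flight ⇒ L = W = m·g = 1500 × 9.81 = 14715 N.
Dynamic pressure q = 0.5 × 1.007 × 59.2² = 1765 Pa.
CL = 2W/(ρv²S) = 2×14715/(1.007×59.2²×13.2) = 0.6317.
CD = 0.035 + 0.0398 × 0.6317² = 0.05088.
D = q·S·CD = 1765 × 13.2 × 0.05088 = 1185 N

D = 1190 N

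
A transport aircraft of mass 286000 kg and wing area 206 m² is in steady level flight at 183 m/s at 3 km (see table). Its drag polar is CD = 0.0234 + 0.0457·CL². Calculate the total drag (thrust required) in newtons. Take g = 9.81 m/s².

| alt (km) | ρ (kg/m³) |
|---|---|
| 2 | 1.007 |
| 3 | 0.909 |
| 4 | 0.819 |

At 3 km, from the table: ρ = 0.909 kg/m³.
Weight W = mg = 286000 × 9.81 = 2.8057×10^6 N; in level flight L = W.
q = ½ρv² = ½ × 0.909 × 183² = 15220 Pa.
Required CL = L/(qS) = 2.8057×10^6/(15220·206) = 0.8948.
CD = 0.0234 + 0.0457 × 0.8948² = 0.05999.
D = q·S·CD = 15220 × 206 × 0.05999 = 1.881×10^5 N

D = 1.88×10^5 N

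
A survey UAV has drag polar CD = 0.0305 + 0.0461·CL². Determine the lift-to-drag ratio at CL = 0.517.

CD = 0.0305 + 0.0461 × 0.517² = 0.04282
L/D = CL/CD = 0.517 / 0.04282 = 12.1

L/D = 12.1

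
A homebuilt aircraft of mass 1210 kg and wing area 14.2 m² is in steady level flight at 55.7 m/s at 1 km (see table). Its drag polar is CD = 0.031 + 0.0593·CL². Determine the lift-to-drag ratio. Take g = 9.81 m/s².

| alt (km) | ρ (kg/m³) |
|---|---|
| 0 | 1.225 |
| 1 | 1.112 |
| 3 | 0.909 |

At 1 km, from the table: ρ = 1.112 kg/m³.
Level flight ⇒ L = W = m·g = 1210 × 9.81 = 11870 N.
q = ½ρv² = ½ × 1.112 × 55.7² = 1725 Pa.
CL = W/(q·S) = 11870 / (1725 × 14.2) = 0.4846.
CD = 0.031 + 0.0593 × 0.4846² = 0.04493.
L/D = CL/CD = 0.4846 / 0.04493 = 10.8

L/D = 10.8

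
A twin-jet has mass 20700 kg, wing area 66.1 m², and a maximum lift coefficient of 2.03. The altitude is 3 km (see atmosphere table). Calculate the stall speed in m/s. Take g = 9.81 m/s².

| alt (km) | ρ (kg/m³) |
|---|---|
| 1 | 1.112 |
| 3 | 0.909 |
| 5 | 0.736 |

V_stall = 57.7 m/s

At 3 km, from the table: ρ = 0.909 kg/m³.
Weight W = mg = 20700 × 9.81 = 2.031×10^5 N.
From L = ½ρV²S·CL,max = W: V_stall = √(2W/(ρSCL,max)) = √(2·2.031×10^5/(0.909·66.1·2.03))
V_stall = √3330 = 57.7 m/s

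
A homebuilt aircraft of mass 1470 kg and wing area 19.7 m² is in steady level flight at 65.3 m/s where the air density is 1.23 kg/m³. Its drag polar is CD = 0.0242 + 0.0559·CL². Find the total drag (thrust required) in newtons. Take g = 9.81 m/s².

D = 1480 N

Weight W = mg = 1470 × 9.81 = 14421 N; in level flight L = W.
q = ½ρv² = ½ × 1.23 × 65.3² = 2622 Pa.
Required CL = L/(qS) = 14421/(2622·19.7) = 0.2791.
CD = 0.0242 + 0.0559 × 0.2791² = 0.02856.
D = q·S·CD = 2622 × 19.7 × 0.02856 = 1475 N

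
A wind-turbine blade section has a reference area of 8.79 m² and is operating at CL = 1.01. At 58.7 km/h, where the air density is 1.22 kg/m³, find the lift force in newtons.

Convert speed: v = 58.7 km/h ÷ 3.6 = 16.31 m/s.
L = ½ρv²S·CL = ½ × 1.22 × 16.31² × 8.79 × 1.01 = 1440 N

L = 1440 N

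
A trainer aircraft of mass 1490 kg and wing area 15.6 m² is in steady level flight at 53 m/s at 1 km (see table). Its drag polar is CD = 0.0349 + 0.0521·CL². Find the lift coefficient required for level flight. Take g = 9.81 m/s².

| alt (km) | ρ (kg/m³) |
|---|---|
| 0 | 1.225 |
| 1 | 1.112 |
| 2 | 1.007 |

At 1 km, from the table: ρ = 1.112 kg/m³.
In steady level flight, lift balances weight: W = mg = 1490 × 9.81 = 14617 N.
Dynamic pressure q = 0.5 × 1.112 × 53² = 1562 Pa.
Required CL = L/(qS) = 14617/(1562·15.6) = 0.5999.

CL = 0.6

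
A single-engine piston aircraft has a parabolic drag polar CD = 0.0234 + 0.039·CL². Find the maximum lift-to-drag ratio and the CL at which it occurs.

For CD = CD0 + K·CL², (L/D)max occurs at CL* = √(CD0/K) and equals 1/(2√(K·CD0)).
(L/D)max = 1/(2√(0.039 × 0.0234)) = 1/(2 × 0.03021) = 16.6
CL* = √(0.0234/0.039) = 0.775

(L/D)max = 16.6, at CL = 0.775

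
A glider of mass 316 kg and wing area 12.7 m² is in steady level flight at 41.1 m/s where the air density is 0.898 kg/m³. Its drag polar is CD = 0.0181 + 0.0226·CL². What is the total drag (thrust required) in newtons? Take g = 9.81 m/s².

D = 197 N

Weight W = mg = 316 × 9.81 = 3100 N; in level flight L = W.
Dynamic pressure q = 0.5 × 0.898 × 41.1² = 758.5 Pa.
CL = 2W/(ρv²S) = 2×3100/(0.898×41.1²×12.7) = 0.3218.
CD = 0.0181 + 0.0226 × 0.3218² = 0.02044.
D = q·S·CD = 758.5 × 12.7 × 0.02044 = 196.9 N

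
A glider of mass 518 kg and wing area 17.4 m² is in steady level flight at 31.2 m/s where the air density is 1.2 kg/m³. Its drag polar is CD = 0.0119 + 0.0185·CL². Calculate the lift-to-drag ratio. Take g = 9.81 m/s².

L/D = 30.3

Level flight ⇒ L = W = m·g = 518 × 9.81 = 5081.6 N.
Dynamic pressure q = 0.5 × 1.2 × 31.2² = 584.1 Pa.
CL = 2W/(ρv²S) = 2×5081.6/(1.2×31.2²×17.4) = 0.5.
CD = 0.0119 + 0.0185 × 0.5² = 0.01653.
L/D = CL/CD = 0.5 / 0.01653 = 30.3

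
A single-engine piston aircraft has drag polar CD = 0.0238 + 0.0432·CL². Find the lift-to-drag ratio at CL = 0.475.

L/D = 14.2

CD = 0.0238 + 0.0432 × 0.475² = 0.03355
L/D = CL/CD = 0.475 / 0.03355 = 14.2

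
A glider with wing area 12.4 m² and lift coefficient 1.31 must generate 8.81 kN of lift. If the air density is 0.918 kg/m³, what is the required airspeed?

v = 34.4 m/s

L = ½ρv²S·CL ⇒ v = √(2L/(ρ·S·CL))
v = √(2 × 8810 / (0.918 × 12.4 × 1.31)) = √1182 = 34.4 m/s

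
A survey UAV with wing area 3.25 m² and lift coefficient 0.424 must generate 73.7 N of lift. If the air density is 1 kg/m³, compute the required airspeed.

v = 10.3 m/s

L = ½ρv²S·CL ⇒ v = √(2L/(ρ·S·CL))
v = √(2 × 73.7 / (1 × 3.25 × 0.424)) = √107 = 10.3 m/s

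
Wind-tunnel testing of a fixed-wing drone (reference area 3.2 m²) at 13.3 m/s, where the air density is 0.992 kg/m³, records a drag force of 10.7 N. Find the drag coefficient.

CD = 0.0381

From D = ½ρv²S·CD, rearranging gives CD = 2D/(ρv²S).
CD = 2 × 10.7 / (0.992 × 13.3² × 3.2) = 0.0381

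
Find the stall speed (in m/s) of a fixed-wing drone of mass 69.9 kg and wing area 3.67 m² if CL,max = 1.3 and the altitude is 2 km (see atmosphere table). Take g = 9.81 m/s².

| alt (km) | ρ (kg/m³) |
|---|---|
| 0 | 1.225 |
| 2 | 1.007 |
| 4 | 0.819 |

V_stall = 16.9 m/s

At 2 km, from the table: ρ = 1.007 kg/m³.
At stall, lift equals weight: L = W = m·g = 69.9 × 9.81 = 685.7 N.
V_stall = √(2W/(ρ·S·CL,max)) = √(2 × 685.7 / (1.007 × 3.67 × 1.3))
V_stall = √285.5 = 16.9 m/s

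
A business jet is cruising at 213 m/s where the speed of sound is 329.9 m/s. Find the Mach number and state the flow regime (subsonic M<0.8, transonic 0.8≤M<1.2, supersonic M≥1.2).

M = 0.646 (subsonic)

M = v/a = 213 / 329.9 = 0.646
M = 0.646 → subsonic.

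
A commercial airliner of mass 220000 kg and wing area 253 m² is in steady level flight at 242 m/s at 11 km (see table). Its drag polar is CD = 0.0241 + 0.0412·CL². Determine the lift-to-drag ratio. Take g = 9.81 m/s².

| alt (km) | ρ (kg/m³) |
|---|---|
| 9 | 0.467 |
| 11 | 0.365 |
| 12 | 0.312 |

At 11 km, from the table: ρ = 0.365 kg/m³.
Weight W = mg = 220000 × 9.81 = 2.1582×10^6 N; in level flight L = W.
q = ½ρv² = ½ × 0.365 × 242² = 10690 Pa.
Required CL = L/(qS) = 2.1582×10^6/(10690·253) = 0.7981.
CD = 0.0241 + 0.0412 × 0.7981² = 0.05035.
L/D = CL/CD = 0.7981 / 0.05035 = 15.9

L/D = 15.9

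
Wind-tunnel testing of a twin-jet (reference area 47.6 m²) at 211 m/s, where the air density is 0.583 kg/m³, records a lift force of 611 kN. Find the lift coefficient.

CL = 0.989

From L = ½ρv²S·CL, rearranging gives CL = 2L/(ρv²S).
CL = 2 × 6.11×10^5 / (0.583 × 211² × 47.6) = 0.989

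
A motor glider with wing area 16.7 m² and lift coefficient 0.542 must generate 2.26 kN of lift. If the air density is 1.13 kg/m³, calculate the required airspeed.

v = 21 m/s

L = ½ρv²S·CL ⇒ v = √(2L/(ρ·S·CL))
v = √(2 × 2260 / (1.13 × 16.7 × 0.542)) = √441.9 = 21 m/s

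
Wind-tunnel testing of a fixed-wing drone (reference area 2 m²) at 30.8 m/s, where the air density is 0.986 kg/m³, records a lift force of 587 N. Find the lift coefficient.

CL = 0.628

From L = ½ρv²S·CL, rearranging gives CL = 2L/(ρv²S).
CL = 2 × 587 / (0.986 × 30.8² × 2) = 0.628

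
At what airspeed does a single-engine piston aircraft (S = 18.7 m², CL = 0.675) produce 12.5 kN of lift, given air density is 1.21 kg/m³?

v = 40.5 m/s

L = ½ρv²S·CL ⇒ v = √(2L/(ρ·S·CL))
v = √(2 × 12500 / (1.21 × 18.7 × 0.675)) = √1637 = 40.5 m/s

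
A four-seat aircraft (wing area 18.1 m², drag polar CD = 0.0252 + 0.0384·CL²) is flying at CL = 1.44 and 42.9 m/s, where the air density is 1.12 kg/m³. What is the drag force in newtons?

CD = 0.0252 + 0.0384 × 1.44² = 0.1048
D = ½ρv²S·CD = ½ × 1.12 × 42.9² × 18.1 × 0.1048 = 1960 N

D = 1960 N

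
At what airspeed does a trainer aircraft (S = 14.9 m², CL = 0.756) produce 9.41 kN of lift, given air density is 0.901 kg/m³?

L = ½ρv²S·CL ⇒ v = √(2L/(ρ·S·CL))
v = √(2 × 9410 / (0.901 × 14.9 × 0.756)) = √1854 = 43.1 m/s

v = 43.1 m/s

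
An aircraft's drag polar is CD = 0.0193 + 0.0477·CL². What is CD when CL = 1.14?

CD = 0.0193 + 0.0477 × 1.14² = 0.0193 + 0.06199 = 0.0813

CD = 0.0813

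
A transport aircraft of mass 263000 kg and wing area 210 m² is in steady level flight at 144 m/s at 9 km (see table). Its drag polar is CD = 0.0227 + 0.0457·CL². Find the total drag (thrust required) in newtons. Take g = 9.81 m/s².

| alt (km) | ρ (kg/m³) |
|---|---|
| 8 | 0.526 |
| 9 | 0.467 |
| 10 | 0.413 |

D = 3.22×10^5 N

At 9 km, from the table: ρ = 0.467 kg/m³.
In steady level flight, lift balances weight: W = mg = 263000 × 9.81 = 2.58×10^6 N.
q = ½ρv² = ½ × 0.467 × 144² = 4842 Pa.
CL = 2W/(ρv²S) = 2×2.58×10^6/(0.467×144²×210) = 2.537.
CD = 0.0227 + 0.0457 × 2.537² = 0.3169.
D = q·S·CD = 4842 × 210 × 0.3169 = 3.223×10^5 N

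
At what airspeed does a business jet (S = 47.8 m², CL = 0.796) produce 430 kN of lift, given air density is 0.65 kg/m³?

L = ½ρv²S·CL ⇒ v = √(2L/(ρ·S·CL))
v = √(2 × 4.3×10^5 / (0.65 × 47.8 × 0.796)) = √34770 = 186 m/s

v = 186 m/s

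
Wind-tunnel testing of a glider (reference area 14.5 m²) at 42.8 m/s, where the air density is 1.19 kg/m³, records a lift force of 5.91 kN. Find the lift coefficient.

CL = 0.374

From L = ½ρv²S·CL, rearranging gives CL = 2L/(ρv²S).
CL = 2 × 5910 / (1.19 × 42.8² × 14.5) = 0.374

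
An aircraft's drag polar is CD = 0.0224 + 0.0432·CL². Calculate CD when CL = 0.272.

CD = 0.0224 + 0.0432 × 0.272² = 0.0224 + 0.003196 = 0.0256

CD = 0.0256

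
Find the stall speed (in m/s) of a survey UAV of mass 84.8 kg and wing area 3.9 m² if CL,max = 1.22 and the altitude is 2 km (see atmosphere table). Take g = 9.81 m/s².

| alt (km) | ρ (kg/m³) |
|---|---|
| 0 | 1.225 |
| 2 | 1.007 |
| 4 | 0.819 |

V_stall = 18.6 m/s

At 2 km, from the table: ρ = 1.007 kg/m³.
Weight W = mg = 84.8 × 9.81 = 831.9 N.
From L = ½ρV²S·CL,max = W: V_stall = √(2W/(ρSCL,max)) = √(2·831.9/(1.007·3.9·1.22))
V_stall = √347.2 = 18.6 m/s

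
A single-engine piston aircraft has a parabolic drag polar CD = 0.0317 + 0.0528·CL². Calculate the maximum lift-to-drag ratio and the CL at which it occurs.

For CD = CD0 + K·CL², (L/D)max occurs at CL* = √(CD0/K) and equals 1/(2√(K·CD0)).
(L/D)max = 1/(2√(0.0528 × 0.0317)) = 1/(2 × 0.04091) = 12.2
CL* = √(0.0317/0.0528) = 0.775

(L/D)max = 12.2, at CL = 0.775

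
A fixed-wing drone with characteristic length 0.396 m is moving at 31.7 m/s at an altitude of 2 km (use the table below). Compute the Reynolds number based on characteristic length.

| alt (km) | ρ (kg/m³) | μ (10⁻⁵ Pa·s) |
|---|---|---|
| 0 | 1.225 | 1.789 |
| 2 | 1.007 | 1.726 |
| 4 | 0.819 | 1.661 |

At 2 km, from the table: ρ = 1.007 kg/m³, μ = 1.726×10⁻⁵ Pa·s.
Re = ρ·v·c/μ = 1.007 × 31.7 × 0.396 / (1.726×10⁻⁵) = 7.32×10^5

Re = 7.32×10^5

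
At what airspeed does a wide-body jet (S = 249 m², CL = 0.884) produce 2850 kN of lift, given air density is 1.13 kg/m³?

v = 151 m/s

L = ½ρv²S·CL ⇒ v = √(2L/(ρ·S·CL))
v = √(2 × 2.85×10^6 / (1.13 × 249 × 0.884)) = √22920 = 151 m/s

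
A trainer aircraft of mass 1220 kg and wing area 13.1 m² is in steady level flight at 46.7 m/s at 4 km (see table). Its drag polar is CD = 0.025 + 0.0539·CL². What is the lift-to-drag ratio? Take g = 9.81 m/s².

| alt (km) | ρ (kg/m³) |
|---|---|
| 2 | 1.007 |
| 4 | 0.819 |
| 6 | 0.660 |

L/D = 12.6

At 4 km, from the table: ρ = 0.819 kg/m³.
Level flight ⇒ L = W = m·g = 1220 × 9.81 = 11968 N.
Dynamic pressure q = 0.5 × 0.819 × 46.7² = 893.1 Pa.
CL = W/(q·S) = 11968 / (893.1 × 13.1) = 1.023.
CD = 0.025 + 0.0539 × 1.023² = 0.08141.
L/D = CL/CD = 1.023 / 0.08141 = 12.6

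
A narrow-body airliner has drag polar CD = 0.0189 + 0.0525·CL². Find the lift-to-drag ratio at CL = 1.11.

L/D = 13.3

CD = 0.0189 + 0.0525 × 1.11² = 0.08359
L/D = CL/CD = 1.11 / 0.08359 = 13.3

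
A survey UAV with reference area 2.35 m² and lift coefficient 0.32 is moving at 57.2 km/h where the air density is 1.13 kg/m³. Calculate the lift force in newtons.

L = 107 N

Convert speed: v = 57.2 km/h ÷ 3.6 = 15.89 m/s.
L = ½ρv²S·CL = ½ × 1.13 × 15.89² × 2.35 × 0.32 = 107 N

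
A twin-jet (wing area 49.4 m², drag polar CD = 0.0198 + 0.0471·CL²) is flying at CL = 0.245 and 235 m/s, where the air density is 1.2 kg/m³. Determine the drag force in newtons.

CD = 0.0198 + 0.0471 × 0.245² = 0.02263
D = ½ρv²S·CD = ½ × 1.2 × 235² × 49.4 × 0.02263 = 37000 N

D = 37000 N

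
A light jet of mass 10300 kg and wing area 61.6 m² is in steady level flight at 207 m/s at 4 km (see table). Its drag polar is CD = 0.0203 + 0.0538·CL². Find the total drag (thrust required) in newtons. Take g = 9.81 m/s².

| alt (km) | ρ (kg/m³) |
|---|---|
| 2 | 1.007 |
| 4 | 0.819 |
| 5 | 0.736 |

At 4 km, from the table: ρ = 0.819 kg/m³.
Weight W = mg = 10300 × 9.81 = 1.0104×10^5 N; in level flight L = W.
Dynamic pressure q = 0.5 × 0.819 × 207² = 17550 Pa.
Required CL = L/(qS) = 1.0104×10^5/(17550·61.6) = 0.09348.
CD = 0.0203 + 0.0538 × 0.09348² = 0.02077.
D = q·S·CD = 17550 × 61.6 × 0.02077 = 22450 N

D = 22400 N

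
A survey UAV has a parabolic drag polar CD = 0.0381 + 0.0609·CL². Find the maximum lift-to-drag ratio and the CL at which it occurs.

For CD = CD0 + K·CL², (L/D)max occurs at CL* = √(CD0/K) and equals 1/(2√(K·CD0)).
(L/D)max = 1/(2√(0.0609 × 0.0381)) = 1/(2 × 0.04817) = 10.4
CL* = √(0.0381/0.0609) = 0.791

(L/D)max = 10.4, at CL = 0.791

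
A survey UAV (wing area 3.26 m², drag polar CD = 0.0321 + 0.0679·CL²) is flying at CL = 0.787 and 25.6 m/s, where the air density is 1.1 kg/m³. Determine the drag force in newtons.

D = 87.1 N

CD = 0.0321 + 0.0679 × 0.787² = 0.07416
D = ½ρv²S·CD = ½ × 1.1 × 25.6² × 3.26 × 0.07416 = 87.1 N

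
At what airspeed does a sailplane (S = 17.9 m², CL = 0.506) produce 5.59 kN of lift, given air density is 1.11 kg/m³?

L = ½ρv²S·CL ⇒ v = √(2L/(ρ·S·CL))
v = √(2 × 5590 / (1.11 × 17.9 × 0.506)) = √1112 = 33.3 m/s

v = 33.3 m/s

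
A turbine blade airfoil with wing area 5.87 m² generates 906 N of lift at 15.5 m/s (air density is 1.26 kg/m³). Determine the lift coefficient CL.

From L = ½ρv²S·CL, rearranging gives CL = 2L/(ρv²S).
CL = 2 × 906 / (1.26 × 15.5² × 5.87) = 1.02

CL = 1.02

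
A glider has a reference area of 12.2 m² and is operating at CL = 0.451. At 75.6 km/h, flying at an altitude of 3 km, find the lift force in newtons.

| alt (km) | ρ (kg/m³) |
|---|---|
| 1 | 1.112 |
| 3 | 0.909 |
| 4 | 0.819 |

L = 1100 N

At 3 km, from the table: ρ = 0.909 kg/m³.
Convert speed: v = 75.6 km/h ÷ 3.6 = 21 m/s.
Dynamic pressure q = ½ρv² = ½ × 0.909 × 21² = 200.4 Pa.
L = q·S·CL = 200.4 × 12.2 × 0.451 = 1100 N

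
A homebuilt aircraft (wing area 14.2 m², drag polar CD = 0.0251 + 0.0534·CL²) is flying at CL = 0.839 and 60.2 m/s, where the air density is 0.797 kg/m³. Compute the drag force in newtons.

CD = 0.0251 + 0.0534 × 0.839² = 0.06269
D = ½ρv²S·CD = ½ × 0.797 × 60.2² × 14.2 × 0.06269 = 1290 N

D = 1290 N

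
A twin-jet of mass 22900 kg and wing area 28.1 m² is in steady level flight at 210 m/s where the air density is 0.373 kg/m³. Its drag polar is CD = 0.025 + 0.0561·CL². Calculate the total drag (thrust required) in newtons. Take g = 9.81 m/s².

Level flight ⇒ L = W = m·g = 22900 × 9.81 = 2.2465×10^5 N.
q = ½ρv² = ½ × 0.373 × 210² = 8225 Pa.
CL = 2W/(ρv²S) = 2×2.2465×10^5/(0.373×210²×28.1) = 0.972.
CD = 0.025 + 0.0561 × 0.972² = 0.07801.
D = q·S·CD = 8225 × 28.1 × 0.07801 = 18030 N

D = 18000 N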